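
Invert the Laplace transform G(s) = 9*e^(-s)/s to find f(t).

f(t) = Heaviside(t - 1)*(9)

The factor e^(-s) signals a time shift by c = 1 (second shifting theorem).
L{9} = 9/s, so L^-1{9/s} = 9.
Hence the inverse is u(t - 1) times that function evaluated at t - 1.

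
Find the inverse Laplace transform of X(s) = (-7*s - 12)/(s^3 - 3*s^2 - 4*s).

Factor the denominator: s^3 - 3*s^2 - 4*s = s*(s - 4)*(s + 1).
Partial fraction decomposition gives [-1/(s + 1)] + [-2/(s - 4)] + [3/s].
Invert each term: -1/(s + 1) ↔ -e^(-t); -2/(s - 4) ↔ -2e^(4t); 3/(s - 0) ↔ 3e^(0t).

-2*exp(4*t) + 3 - exp(-t)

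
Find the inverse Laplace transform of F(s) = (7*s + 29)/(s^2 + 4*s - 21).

Factor the denominator: s^2 + 4*s - 21 = (s - 3)*(s + 7).
Partial fraction decomposition gives [2/(s + 7)] + [5/(s - 3)].
Invert each term: 2/(s + 7) ↔ 2e^(-7t); 5/(s - 3) ↔ 5e^(3t).

5*exp(3*t) + 2*exp(-7*t)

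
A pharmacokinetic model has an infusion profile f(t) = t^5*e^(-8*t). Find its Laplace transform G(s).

G(s) = 120/(s + 8)^6

L{t^5} = 5!/s^6 = 120/s^6.
By the first shifting theorem, multiplying by e^(-8t) replaces s with s + 8.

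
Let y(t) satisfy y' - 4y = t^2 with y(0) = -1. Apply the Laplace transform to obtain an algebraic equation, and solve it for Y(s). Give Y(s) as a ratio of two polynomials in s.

Transform both sides with L{·}.
With L{y'} = sY - y(0) = sY - (-1): the LHS transforms to (s - 4)Y - (-1).
The right side is L{t^2} = 2/s^3.
So (s - 4)Y = 2/s^3 + (-1).
Divide through and combine into a single rational function.

Y(s) = (-s^3 + 2)/(s^4 - 4*s^3)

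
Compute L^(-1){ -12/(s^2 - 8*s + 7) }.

Rewrite the denominator: s^2 - 8*s + 7 = (s - 4)^2 - 9.
The form in (s - 4) signals a first-shifting-theorem factor e^(4t).
Since L{sinh(3t)} = 3/(s^2 - 9), the inverse is e^(4*t)*sinh(3*t), scaled by -4.

-4*exp(4*t)*sinh(3*t)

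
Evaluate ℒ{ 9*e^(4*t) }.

L{9} = 9/s.
By the first shifting theorem, multiplying by e^(4t) replaces s with s - 4.

9/(s - 4)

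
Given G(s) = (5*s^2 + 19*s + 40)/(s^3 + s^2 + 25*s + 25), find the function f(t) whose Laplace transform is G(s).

Factor the denominator: s^3 + s^2 + 25*s + 25 = (s + 1)*(s^2 + 25).
Partial fraction decomposition gives [1/(s + 1)] + [4*s/(s^2 + 25)] + [15/(s^2 + 25)].
Invert each term: 1/(s + 1) ↔ e^(-t); 4·s/(s^2 + 25) ↔ 4cos(5t); 3·5/(s^2 + 25) ↔ 3sin(5t).

f(t) = 3*sin(5*t) + 4*cos(5*t) + exp(-t)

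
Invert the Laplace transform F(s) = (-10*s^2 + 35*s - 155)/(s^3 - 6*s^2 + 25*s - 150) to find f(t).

Factor the denominator: s^3 - 6*s^2 + 25*s - 150 = (s - 6)*(s^2 + 25).
Partial fraction decomposition gives [-5/(s - 6)] + [-5*s/(s^2 + 25)] + [5/(s^2 + 25)].
Invert each term: -5/(s - 6) ↔ -5e^(6t); -5·s/(s^2 + 25) ↔ -5cos(5t); 1·5/(s^2 + 25) ↔ sin(5t).

f(t) = -5*exp(6*t) + sin(5*t) - 5*cos(5*t)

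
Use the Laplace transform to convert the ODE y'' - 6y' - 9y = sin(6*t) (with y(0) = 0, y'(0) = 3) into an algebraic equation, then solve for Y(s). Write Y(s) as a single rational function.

Y(s) = (3*s^2 + 114)/(s^4 - 6*s^3 + 27*s^2 - 216*s - 324)

Apply the Laplace transform to the equation.
Using L{y''} = s^2 Y - s·y(0) - y'(0) and L{y'} = sY - y(0), with y(0) = 0, y'(0) = 3, the left side becomes (s^2 - 6*s - 9)Y - (3).
The right side is L{sin(6*t)} = 6/(s^2 + 36).
So (s^2 - 6*s - 9)Y = 6/(s^2 + 36) + (3).
Solve for Y(s) and write it as one ratio of polynomials.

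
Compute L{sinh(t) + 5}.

Apply the Laplace transform termwise.
L{sinh(t)} = 1/(s^2 - 1); L{5} = 5/s.

1/(s^2 - 1) + 5/s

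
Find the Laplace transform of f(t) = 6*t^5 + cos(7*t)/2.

By linearity of the Laplace transform, transform each term separately.
(6)·[L{t^5} = 5!/s^6 = 120/s^6]; (1/2)·[L{cos(7t)} = s/(s^2 + 49)].

s/(2*(s^2 + 49)) + 720/s^6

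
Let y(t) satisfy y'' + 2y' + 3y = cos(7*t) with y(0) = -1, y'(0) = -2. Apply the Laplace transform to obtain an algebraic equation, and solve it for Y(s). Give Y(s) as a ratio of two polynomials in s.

Transform both sides with L{·}.
With L{y''} = s^2 Y - s·y(0) - y'(0) and L{y'} = sY - y(0), with y(0) = -1, y'(0) = -2: the LHS transforms to (s^2 + 2*s + 3)Y - (-s - 4).
The right side is L{cos(7*t)} = s/(s^2 + 49).
So (s^2 + 2*s + 3)Y = s/(s^2 + 49) + (-s - 4).
Solve for Y(s) and write it as one ratio of polynomials.

Y(s) = (-s^3 - 4*s^2 - 48*s - 196)/(s^4 + 2*s^3 + 52*s^2 + 98*s + 147)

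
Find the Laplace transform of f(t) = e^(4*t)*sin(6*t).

L{sin(6t)} = 6/(s^2 + 36).
By the first shifting theorem, multiplying by e^(4t) replaces s with s - 4.

6/((s - 4)^2 + 36)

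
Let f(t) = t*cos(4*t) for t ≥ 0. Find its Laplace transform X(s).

L{cos(4t)} = s/(s^2 + 16).
Then apply L{t·g(t)} = -d/ds[G(s)] with G(s) = s/(s^2 + 16):
differentiating 1 time and applying the sign gives (s - 4)*(s + 4)/(s^2 + 16)^2.

X(s) = (s - 4)*(s + 4)/(s^2 + 16)^2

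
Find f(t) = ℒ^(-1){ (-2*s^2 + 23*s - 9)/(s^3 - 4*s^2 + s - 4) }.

Factor the denominator: s^3 - 4*s^2 + s - 4 = (s - 4)*(s^2 + 1).
Partial fraction decomposition gives [3/(s - 4)] + [-5*s/(s^2 + 1)] + [3/(s^2 + 1)].
Invert each term: 3/(s - 4) ↔ 3e^(4t); -5·s/(s^2 + 1) ↔ -5cos(t); 3·1/(s^2 + 1) ↔ 3sin(t).

f(t) = 3*exp(4*t) + 3*sin(t) - 5*cos(t)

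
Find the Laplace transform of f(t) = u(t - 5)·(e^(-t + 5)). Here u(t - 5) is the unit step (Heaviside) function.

By the second shifting theorem, L{u(t - c)·g(t - c)} = e^(-cs)·G(s) with c = 5 and G(s) = L{g(t)}.
L{e^(-t)} = 1/(s + 1).

exp(-5*s)/(s + 1)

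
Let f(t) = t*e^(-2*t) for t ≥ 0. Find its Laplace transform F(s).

F(s) = (s + 2)^(-2)

L{e^(-2t)} = 1/(s + 2).
Then apply L{t·g(t)} = -d/ds[G(s)] with G(s) = 1/(s + 2):
differentiating 1 time and applying the sign gives (s + 2)^(-2).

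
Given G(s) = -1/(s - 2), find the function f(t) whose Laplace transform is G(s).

Since L{e^(2t)} = 1/(s - 2), the inverse is e^(2*t), scaled by -1.

f(t) = -exp(2*t)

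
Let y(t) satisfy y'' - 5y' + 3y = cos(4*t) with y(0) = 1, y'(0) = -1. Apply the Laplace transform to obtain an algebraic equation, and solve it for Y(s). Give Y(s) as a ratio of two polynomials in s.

Y(s) = (s^3 - 6*s^2 + 17*s - 96)/(s^4 - 5*s^3 + 19*s^2 - 80*s + 48)

Take the Laplace transform of both sides.
The derivative rules (L{y''} = s^2 Y - s·y(0) - y'(0) and L{y'} = sY - y(0), with y(0) = 1, y'(0) = -1) turn the left side into (s^2 - 5*s + 3)Y - (s - 6).
The right side is L{cos(4*t)} = s/(s^2 + 16).
So (s^2 - 5*s + 3)Y = s/(s^2 + 16) + (s - 6).
Isolate Y and clear denominators.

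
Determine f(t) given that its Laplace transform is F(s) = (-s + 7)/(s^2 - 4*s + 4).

f(t) = 5*t*exp(2*t) - exp(2*t)

Factor the denominator: s^2 - 4*s + 4 = (s - 2)^2.
Partial fraction decomposition gives [-1/(s - 2)] + [5/(s - 2)^2].
Invert each term: -1/(s - 2) ↔ -e^(2t); 5/(s - 2)^2 ↔ 5t·e^(2t).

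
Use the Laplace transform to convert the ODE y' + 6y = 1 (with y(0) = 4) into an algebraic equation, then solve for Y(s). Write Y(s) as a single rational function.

Laplace-transform each side.
Using L{y'} = sY - y(0) = sY - 4, the left side becomes (s + 6)Y - (4).
The right side is L{1} = 1/s.
So (s + 6)Y = 1/s + (4).
Solve for Y(s) and write it as one ratio of polynomials.

Y(s) = (4*s + 1)/(s^2 + 6*s)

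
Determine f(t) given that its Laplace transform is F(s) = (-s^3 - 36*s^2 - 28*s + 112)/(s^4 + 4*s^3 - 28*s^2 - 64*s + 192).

Factor the denominator: s^4 + 4*s^3 - 28*s^2 - 64*s + 192 = (s - 4)*(s - 2)*(s + 4)*(s + 6).
Partial fraction decomposition gives [1/(s - 2)] + [-3/(s + 4)] + [-4/(s - 4)] + [5/(s + 6)].
Invert each term: 1/(s - 2) ↔ e^(2t); -3/(s + 4) ↔ -3e^(-4t); -4/(s - 4) ↔ -4e^(4t); 5/(s + 6) ↔ 5e^(-6t).

f(t) = -4*exp(4*t) + exp(2*t) - 3*exp(-4*t) + 5*exp(-6*t)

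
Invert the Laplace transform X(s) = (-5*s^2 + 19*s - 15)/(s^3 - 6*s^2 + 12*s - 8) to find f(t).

f(t) = 3*t^2*exp(2*t)/2 - t*exp(2*t) - 5*exp(2*t)

Factor the denominator: s^3 - 6*s^2 + 12*s - 8 = (s - 2)^3.
Partial fraction decomposition gives [-5/(s - 2)] + [-1/(s - 2)^2] + [3/(s - 2)^3].
Invert each term: -5/(s - 2) ↔ -5e^(2t); -1/(s - 2)^2 ↔ -t·e^(2t); 3/(s - 2)^3 ↔ (3/2)t^2·e^(2t).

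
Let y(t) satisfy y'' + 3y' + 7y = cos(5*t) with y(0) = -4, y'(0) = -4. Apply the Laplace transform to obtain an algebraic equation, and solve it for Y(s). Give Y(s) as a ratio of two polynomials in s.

Y(s) = (-4*s^3 - 16*s^2 - 99*s - 400)/(s^4 + 3*s^3 + 32*s^2 + 75*s + 175)

Take the Laplace transform of both sides.
With L{y''} = s^2 Y - s·y(0) - y'(0) and L{y'} = sY - y(0), with y(0) = -4, y'(0) = -4: the LHS transforms to (s^2 + 3*s + 7)Y - (-4*s - 16).
The right side is L{cos(5*t)} = s/(s^2 + 25).
So (s^2 + 3*s + 7)Y = s/(s^2 + 25) + (-4*s - 16).
Solve for Y(s) and write it as one ratio of polynomials.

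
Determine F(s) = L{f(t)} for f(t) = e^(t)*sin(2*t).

L{sin(2t)} = 2/(s^2 + 4).
By the first shifting theorem, multiplying by e^(t) replaces s with s - 1.

F(s) = 2/((s - 1)^2 + 4)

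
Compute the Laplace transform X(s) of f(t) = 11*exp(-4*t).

L{11} = 11/s.
By the first shifting theorem, multiplying by e^(-4t) replaces s with s + 4.

X(s) = 11/(s + 4)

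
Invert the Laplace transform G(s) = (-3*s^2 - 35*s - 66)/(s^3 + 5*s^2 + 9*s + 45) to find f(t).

f(t) = -5*sin(3*t) - 4*cos(3*t) + exp(-5*t)

Factor the denominator: s^3 + 5*s^2 + 9*s + 45 = (s + 5)*(s^2 + 9).
Partial fraction decomposition gives [1/(s + 5)] + [-4*s/(s^2 + 9)] + [-15/(s^2 + 9)].
Invert each term: 1/(s + 5) ↔ e^(-5t); -4·s/(s^2 + 9) ↔ -4cos(3t); -5·3/(s^2 + 9) ↔ -5sin(3t).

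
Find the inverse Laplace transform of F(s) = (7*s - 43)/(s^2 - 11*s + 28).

Factor the denominator: s^2 - 11*s + 28 = (s - 7)*(s - 4).
Partial fraction decomposition gives [5/(s - 4)] + [2/(s - 7)].
Invert each term: 5/(s - 4) ↔ 5e^(4t); 2/(s - 7) ↔ 2e^(7t).

2*exp(7*t) + 5*exp(4*t)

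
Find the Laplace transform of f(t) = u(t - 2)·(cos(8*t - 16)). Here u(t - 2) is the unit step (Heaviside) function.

s*exp(-2*s)/(s^2 + 64)

By the second shifting theorem, L{u(t - c)·g(t - c)} = e^(-cs)·G(s) with c = 2 and G(s) = L{g(t)}.
L{cos(8t)} = s/(s^2 + 64).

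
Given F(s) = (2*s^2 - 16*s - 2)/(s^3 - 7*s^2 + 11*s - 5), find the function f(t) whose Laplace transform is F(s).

f(t) = 4*t*exp(t) - 2*exp(5*t) + 4*exp(t)

Factor the denominator: s^3 - 7*s^2 + 11*s - 5 = (s - 5)*(s - 1)^2.
Partial fraction decomposition gives [4/(s - 1)] + [4/(s - 1)^2] + [-2/(s - 5)].
Invert each term: 4/(s - 1) ↔ 4e^(t); 4/(s - 1)^2 ↔ 4t·e^(t); -2/(s - 5) ↔ -2e^(5t).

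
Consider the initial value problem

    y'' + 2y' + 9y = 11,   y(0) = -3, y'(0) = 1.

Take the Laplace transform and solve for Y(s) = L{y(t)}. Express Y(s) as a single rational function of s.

Take the Laplace transform of both sides.
With L{y''} = s^2 Y - s·y(0) - y'(0) and L{y'} = sY - y(0), with y(0) = -3, y'(0) = 1: the LHS transforms to (s^2 + 2*s + 9)Y - (-3*s - 5).
The right side is L{11} = 11/s.
So (s^2 + 2*s + 9)Y = 11/s + (-3*s - 5).
Solve for Y(s) and write it as one ratio of polynomials.

Y(s) = (-3*s^2 - 5*s + 11)/(s^3 + 2*s^2 + 9*s)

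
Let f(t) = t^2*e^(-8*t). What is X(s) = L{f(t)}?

X(s) = 2/(s + 8)^3

L{e^(-8t)} = 1/(s + 8).
Then apply L{t^2·g(t)} = (-1)^2 d^2/ds^2[G(s)] with G(s) = 1/(s + 8):
differentiating 2 times and applying the sign gives 2/(s + 8)^3.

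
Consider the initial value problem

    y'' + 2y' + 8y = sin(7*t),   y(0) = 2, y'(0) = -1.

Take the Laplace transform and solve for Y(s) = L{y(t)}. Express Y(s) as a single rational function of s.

Take the Laplace transform of both sides.
With L{y''} = s^2 Y - s·y(0) - y'(0) and L{y'} = sY - y(0), with y(0) = 2, y'(0) = -1: the LHS transforms to (s^2 + 2*s + 8)Y - (2*s + 3).
The right side is L{sin(7*t)} = 7/(s^2 + 49).
So (s^2 + 2*s + 8)Y = 7/(s^2 + 49) + (2*s + 3).
Divide through and combine into a single rational function.

Y(s) = (2*s^3 + 3*s^2 + 98*s + 154)/(s^4 + 2*s^3 + 57*s^2 + 98*s + 392)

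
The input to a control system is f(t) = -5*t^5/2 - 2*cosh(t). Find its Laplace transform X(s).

The transform is linear, so treat each term independently.
(-5/2)·[L{t^5} = 5!/s^6 = 120/s^6]; (-2)·[L{cosh(t)} = s/(s^2 - 1)].

X(s) = -2*s/(s^2 - 1) - 300/s^6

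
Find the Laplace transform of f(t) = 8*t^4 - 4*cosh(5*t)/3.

By linearity of the Laplace transform, transform each term separately.
(8)·[L{t^4} = 4!/s^5 = 24/s^5]; (-4/3)·[L{cosh(5t)} = s/(s^2 - 25)].

-4*s/(3*(s^2 - 25)) + 192/s^5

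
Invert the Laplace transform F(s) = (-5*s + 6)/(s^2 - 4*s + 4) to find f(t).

f(t) = -4*t*exp(2*t) - 5*exp(2*t)

Factor the denominator: s^2 - 4*s + 4 = (s - 2)^2.
Partial fraction decomposition gives [-5/(s - 2)] + [-4/(s - 2)^2].
Invert each term: -5/(s - 2) ↔ -5e^(2t); -4/(s - 2)^2 ↔ -4t·e^(2t).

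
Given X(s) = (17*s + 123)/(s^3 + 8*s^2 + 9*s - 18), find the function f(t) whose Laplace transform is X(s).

f(t) = 5*exp(t) - 6*exp(-3*t) + exp(-6*t)

Factor the denominator: s^3 + 8*s^2 + 9*s - 18 = (s - 1)*(s + 3)*(s + 6).
Partial fraction decomposition gives [1/(s + 6)] + [5/(s - 1)] + [-6/(s + 3)].
Invert each term: 1/(s + 6) ↔ e^(-6t); 5/(s - 1) ↔ 5e^(t); -6/(s + 3) ↔ -6e^(-3t).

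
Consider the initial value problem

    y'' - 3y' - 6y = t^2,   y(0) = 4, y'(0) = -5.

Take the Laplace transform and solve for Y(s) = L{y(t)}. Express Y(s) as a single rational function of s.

Y(s) = (4*s^4 - 17*s^3 + 2)/(s^5 - 3*s^4 - 6*s^3)

Transform both sides with L{·}.
With L{y''} = s^2 Y - s·y(0) - y'(0) and L{y'} = sY - y(0), with y(0) = 4, y'(0) = -5: the LHS transforms to (s^2 - 3*s - 6)Y - (4*s - 17).
The right side is L{t^2} = 2/s^3.
So (s^2 - 3*s - 6)Y = 2/s^3 + (4*s - 17).
Solve for Y(s) and write it as one ratio of polynomials.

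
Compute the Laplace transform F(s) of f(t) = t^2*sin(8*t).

F(s) = 16*(3*s^2 - 64)/(s^2 + 64)^3

L{sin(8t)} = 8/(s^2 + 64).
Then apply L{t^2·g(t)} = (-1)^2 d^2/ds^2[G(s)] with G(s) = 8/(s^2 + 64):
differentiating 2 times and applying the sign gives 16*(3*s^2 - 64)/(s^2 + 64)^3.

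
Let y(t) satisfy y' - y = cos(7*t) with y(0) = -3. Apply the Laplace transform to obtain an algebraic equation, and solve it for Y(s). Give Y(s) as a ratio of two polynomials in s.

Y(s) = (-3*s^2 + s - 147)/(s^3 - s^2 + 49*s - 49)

Laplace-transform each side.
Using L{y'} = sY - y(0) = sY - (-3), the left side becomes (s - 1)Y - (-3).
The right side is L{cos(7*t)} = s/(s^2 + 49).
So (s - 1)Y = s/(s^2 + 49) + (-3).
Solve for Y(s) and write it as one ratio of polynomials.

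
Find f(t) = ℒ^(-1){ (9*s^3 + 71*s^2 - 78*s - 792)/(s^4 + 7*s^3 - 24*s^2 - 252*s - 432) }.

f(t) = 3*exp(6*t) + 6*exp(-3*t) + 4*exp(-4*t) - 4*exp(-6*t)

Factor the denominator: s^4 + 7*s^3 - 24*s^2 - 252*s - 432 = (s - 6)*(s + 3)*(s + 4)*(s + 6).
Partial fraction decomposition gives [6/(s + 3)] + [-4/(s + 6)] + [4/(s + 4)] + [3/(s - 6)].
Invert each term: 6/(s + 3) ↔ 6e^(-3t); -4/(s + 6) ↔ -4e^(-6t); 4/(s + 4) ↔ 4e^(-4t); 3/(s - 6) ↔ 3e^(6t).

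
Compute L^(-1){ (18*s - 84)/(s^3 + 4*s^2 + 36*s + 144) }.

sin(6*t) + 3*cos(6*t) - 3*exp(-4*t)

Factor the denominator: s^3 + 4*s^2 + 36*s + 144 = (s + 4)*(s^2 + 36).
Partial fraction decomposition gives [-3/(s + 4)] + [3*s/(s^2 + 36)] + [6/(s^2 + 36)].
Invert each term: -3/(s + 4) ↔ -3e^(-4t); 3·s/(s^2 + 36) ↔ 3cos(6t); 1·6/(s^2 + 36) ↔ sin(6t).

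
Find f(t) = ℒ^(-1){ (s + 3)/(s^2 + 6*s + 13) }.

Rewrite the denominator: s^2 + 6*s + 13 = (s + 3)^2 + 4.
The form in (s + 3) signals a first-shifting-theorem factor e^(-3t).
Since L{cos(2t)} = s/(s^2 + 4), the inverse is e^(-3*t)*cos(2*t).

f(t) = exp(-3*t)*cos(2*t)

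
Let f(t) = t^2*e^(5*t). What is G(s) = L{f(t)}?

G(s) = 2/(s - 5)^3

L{e^(5t)} = 1/(s - 5).
Then apply L{t^2·g(t)} = (-1)^2 d^2/ds^2[H(s)] with H(s) = 1/(s - 5):
differentiating 2 times and applying the sign gives 2/(s - 5)^3.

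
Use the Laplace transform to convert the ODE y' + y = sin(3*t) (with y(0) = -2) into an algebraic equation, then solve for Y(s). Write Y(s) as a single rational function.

Transform both sides with L{·}.
The derivative rules (L{y'} = sY - y(0) = sY - (-2)) turn the left side into (s + 1)Y - (-2).
The right side is L{sin(3*t)} = 3/(s^2 + 9).
So (s + 1)Y = 3/(s^2 + 9) + (-2).
Solve for Y(s) and write it as one ratio of polynomials.

Y(s) = (-2*s^2 - 15)/(s^3 + s^2 + 9*s + 9)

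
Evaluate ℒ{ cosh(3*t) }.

L{cosh(3t)} = s/(s^2 - 9).

s/(s^2 - 9)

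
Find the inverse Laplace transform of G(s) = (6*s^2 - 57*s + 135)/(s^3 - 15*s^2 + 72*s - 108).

Factor the denominator: s^3 - 15*s^2 + 72*s - 108 = (s - 6)^2*(s - 3).
Partial fraction decomposition gives [4/(s - 6)] + [3/(s - 6)^2] + [2/(s - 3)].
Invert each term: 4/(s - 6) ↔ 4e^(6t); 3/(s - 6)^2 ↔ 3t·e^(6t); 2/(s - 3) ↔ 2e^(3t).

3*t*exp(6*t) + 4*exp(6*t) + 2*exp(3*t)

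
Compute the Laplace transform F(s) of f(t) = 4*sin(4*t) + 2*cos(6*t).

By linearity of the Laplace transform, transform each term separately.
(4)·[L{sin(4t)} = 4/(s^2 + 16)]; (2)·[L{cos(6t)} = s/(s^2 + 36)].

F(s) = 2*s/(s^2 + 36) + 16/(s^2 + 16)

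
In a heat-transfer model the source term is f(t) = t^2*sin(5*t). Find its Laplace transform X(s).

X(s) = 10*(3*s^2 - 25)/(s^2 + 25)^3

L{sin(5t)} = 5/(s^2 + 25).
Then apply L{t^2·g(t)} = (-1)^2 d^2/ds^2[G(s)] with G(s) = 5/(s^2 + 25):
differentiating 2 times and applying the sign gives 10*(3*s^2 - 25)/(s^2 + 25)^3.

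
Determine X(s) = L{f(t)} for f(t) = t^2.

L{t^2} = 2!/s^3 = 2/s^3.

X(s) = 2/s^3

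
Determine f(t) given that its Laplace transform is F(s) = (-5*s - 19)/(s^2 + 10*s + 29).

f(t) = 3*exp(-5*t)*sin(2*t) - 5*exp(-5*t)*cos(2*t)

Complete the square in the denominator: s^2 + 10*s + 29 = (s + 5)^2 + 2^2.
Split the numerator to match: -5*s - 19 = -5·(s + 5) + 3·2.
Invert each term: -5·(s + 5)/((s + 5)^2 + 4) ↔ -5e^(-5t)cos(2t); 3·2/((s + 5)^2 + 4) ↔ 3e^(-5t)sin(2t).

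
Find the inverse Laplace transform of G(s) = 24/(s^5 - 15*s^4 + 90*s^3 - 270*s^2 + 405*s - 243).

Rewrite the denominator: s^5 - 15*s^4 + 90*s^3 - 270*s^2 + 405*s - 243 = (s - 3)^5.
The form in (s - 3) signals a first-shifting-theorem factor e^(3t).
Since L{t^4} = 4!/s^5 = 24/s^5, the inverse is t^4*e^(3*t).

t^4*exp(3*t)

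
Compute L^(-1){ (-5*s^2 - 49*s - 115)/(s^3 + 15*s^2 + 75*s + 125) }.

5*t^2*exp(-5*t)/2 + t*exp(-5*t) - 5*exp(-5*t)

Factor the denominator: s^3 + 15*s^2 + 75*s + 125 = (s + 5)^3.
Partial fraction decomposition gives [-5/(s + 5)] + [(s + 5)^(-2)] + [5/(s + 5)^3].
Invert each term: -5/(s + 5) ↔ -5e^(-5t); 1/(s + 5)^2 ↔ t·e^(-5t); 5/(s + 5)^3 ↔ (5/2)t^2·e^(-5t).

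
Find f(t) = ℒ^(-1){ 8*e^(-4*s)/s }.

f(t) = Heaviside(t - 4)*(8)

The factor e^(-4s) signals a time shift by c = 4 (second shifting theorem).
L{8} = 8/s, so L^-1{8/s} = 8.
Hence the inverse is u(t - 4) times that function evaluated at t - 4.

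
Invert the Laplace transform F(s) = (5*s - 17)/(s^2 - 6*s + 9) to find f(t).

Factor the denominator: s^2 - 6*s + 9 = (s - 3)^2.
Partial fraction decomposition gives [5/(s - 3)] + [-2/(s - 3)^2].
Invert each term: 5/(s - 3) ↔ 5e^(3t); -2/(s - 3)^2 ↔ -2t·e^(3t).

f(t) = -2*t*exp(3*t) + 5*exp(3*t)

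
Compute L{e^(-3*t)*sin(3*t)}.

L{sin(3t)} = 3/(s^2 + 9).
By the first shifting theorem, multiplying by e^(-3t) replaces s with s + 3.

3/((s + 3)^2 + 9)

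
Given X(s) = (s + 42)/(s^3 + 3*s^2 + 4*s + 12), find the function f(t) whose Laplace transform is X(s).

Factor the denominator: s^3 + 3*s^2 + 4*s + 12 = (s + 3)*(s^2 + 4).
Partial fraction decomposition gives [3/(s + 3)] + [-3*s/(s^2 + 4)] + [10/(s^2 + 4)].
Invert each term: 3/(s + 3) ↔ 3e^(-3t); -3·s/(s^2 + 4) ↔ -3cos(2t); 5·2/(s^2 + 4) ↔ 5sin(2t).

f(t) = 5*sin(2*t) - 3*cos(2*t) + 3*exp(-3*t)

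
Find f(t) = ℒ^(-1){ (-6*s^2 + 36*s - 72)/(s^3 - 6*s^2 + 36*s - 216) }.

f(t) = -exp(6*t) + sin(6*t) - 5*cos(6*t)

Factor the denominator: s^3 - 6*s^2 + 36*s - 216 = (s - 6)*(s^2 + 36).
Partial fraction decomposition gives [-1/(s - 6)] + [-5*s/(s^2 + 36)] + [6/(s^2 + 36)].
Invert each term: -1/(s - 6) ↔ -e^(6t); -5·s/(s^2 + 36) ↔ -5cos(6t); 1·6/(s^2 + 36) ↔ sin(6t).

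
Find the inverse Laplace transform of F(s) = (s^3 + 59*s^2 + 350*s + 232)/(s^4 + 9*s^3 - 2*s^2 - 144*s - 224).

Factor the denominator: s^4 + 9*s^3 - 2*s^2 - 144*s - 224 = (s - 4)*(s + 2)*(s + 4)*(s + 7).
Partial fraction decomposition gives [-6/(s + 4)] + [5/(s - 4)] + [4/(s + 2)] + [-2/(s + 7)].
Invert each term: -6/(s + 4) ↔ -6e^(-4t); 5/(s - 4) ↔ 5e^(4t); 4/(s + 2) ↔ 4e^(-2t); -2/(s + 7) ↔ -2e^(-7t).

5*exp(4*t) + 4*exp(-2*t) - 6*exp(-4*t) - 2*exp(-7*t)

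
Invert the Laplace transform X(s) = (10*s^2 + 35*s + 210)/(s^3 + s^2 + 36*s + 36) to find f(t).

f(t) = 5*sin(6*t) + 5*cos(6*t) + 5*exp(-t)

Factor the denominator: s^3 + s^2 + 36*s + 36 = (s + 1)*(s^2 + 36).
Partial fraction decomposition gives [5/(s + 1)] + [5*s/(s^2 + 36)] + [30/(s^2 + 36)].
Invert each term: 5/(s + 1) ↔ 5e^(-t); 5·s/(s^2 + 36) ↔ 5cos(6t); 5·6/(s^2 + 36) ↔ 5sin(6t).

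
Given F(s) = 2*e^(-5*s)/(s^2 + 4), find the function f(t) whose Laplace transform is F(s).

The factor e^(-5s) signals a time shift by c = 5 (second shifting theorem).
L{sin(2t)} = 2/(s^2 + 4), so L^-1{2/(s^2 + 4)} = sin(2*t).
Hence the inverse is u(t - 5) times that function evaluated at t - 5.

f(t) = Heaviside(t - 5)*(sin(2*t - 10))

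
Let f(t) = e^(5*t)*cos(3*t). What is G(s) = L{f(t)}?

L{cos(3t)} = s/(s^2 + 9).
By the first shifting theorem, multiplying by e^(5t) replaces s with s - 5.

G(s) = (s - 5)/((s - 5)^2 + 9)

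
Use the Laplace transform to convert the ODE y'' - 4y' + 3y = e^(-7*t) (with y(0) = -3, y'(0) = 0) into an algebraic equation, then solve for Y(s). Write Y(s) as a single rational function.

Laplace-transform each side.
With L{y''} = s^2 Y - s·y(0) - y'(0) and L{y'} = sY - y(0), with y(0) = -3, y'(0) = 0: the LHS transforms to (s^2 - 4*s + 3)Y - (-3*s + 12).
The right side is L{e^(-7*t)} = 1/(s + 7).
So (s^2 - 4*s + 3)Y = 1/(s + 7) + (-3*s + 12).
Divide through and combine into a single rational function.

Y(s) = (-3*s^2 - 9*s + 85)/(s^3 + 3*s^2 - 25*s + 21)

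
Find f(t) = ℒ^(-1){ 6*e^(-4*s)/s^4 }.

The factor e^(-4s) signals a time shift by c = 4 (second shifting theorem).
L{t^3} = 3!/s^4 = 6/s^4, so L^-1{6/s^4} = t^3.
Hence the inverse is u(t - 4) times that function evaluated at t - 4.

f(t) = Heaviside(t - 4)*((t - 4)^3)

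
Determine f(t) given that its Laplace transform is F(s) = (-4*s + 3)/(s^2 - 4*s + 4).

Factor the denominator: s^2 - 4*s + 4 = (s - 2)^2.
Partial fraction decomposition gives [-4/(s - 2)] + [-5/(s - 2)^2].
Invert each term: -4/(s - 2) ↔ -4e^(2t); -5/(s - 2)^2 ↔ -5t·e^(2t).

f(t) = -5*t*exp(2*t) - 4*exp(2*t)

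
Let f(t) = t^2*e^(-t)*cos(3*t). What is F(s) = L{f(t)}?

F(s) = 2*(s + 1)*(s^2 + 2*s - 26)/(s^2 + 2*s + 10)^3

L{cos(3t)} = s/(s^2 + 9).
Multiplying by e^(-t) shifts s → s + 1, so L{e^(-t)*cos(3*t)} = (s + 1)/((s + 1)^2 + 9).
Then apply L{t^2·g(t)} = (-1)^2 d^2/ds^2[G(s)] with G(s) = (s + 1)/((s + 1)^2 + 9):
differentiating 2 times and applying the sign gives 2*(s + 1)*(s^2 + 2*s - 26)/(s^2 + 2*s + 10)^3.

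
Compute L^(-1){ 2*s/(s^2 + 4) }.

2*cos(2*t)

Since L{cos(2t)} = s/(s^2 + 4), the inverse is cos(2*t), scaled by 2.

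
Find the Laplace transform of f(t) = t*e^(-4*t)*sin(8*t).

16*(s + 4)/(s^2 + 8*s + 80)^2

L{sin(8t)} = 8/(s^2 + 64).
Multiplying by e^(-4t) shifts s → s + 4, so L{e^(-4*t)*sin(8*t)} = 8/((s + 4)^2 + 64).
Then apply L{t·g(t)} = -d/ds[G(s)] with G(s) = 8/((s + 4)^2 + 64):
differentiating 1 time and applying the sign gives 16*(s + 4)/(s^2 + 8*s + 80)^2.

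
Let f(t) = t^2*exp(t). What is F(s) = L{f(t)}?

F(s) = 2/(s - 1)^3

L{e^(t)} = 1/(s - 1).
Then apply L{t^2·g(t)} = (-1)^2 d^2/ds^2[G(s)] with G(s) = 1/(s - 1):
differentiating 2 times and applying the sign gives 2/(s - 1)^3.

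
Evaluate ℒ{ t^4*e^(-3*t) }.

24/(s + 3)^5

L{t^4} = 4!/s^5 = 24/s^5.
By the first shifting theorem, multiplying by e^(-3t) replaces s with s + 3.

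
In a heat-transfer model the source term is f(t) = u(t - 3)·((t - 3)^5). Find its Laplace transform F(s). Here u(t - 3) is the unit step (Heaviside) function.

F(s) = 120*exp(-3*s)/s^6

By the second shifting theorem, L{u(t - c)·g(t - c)} = e^(-cs)·G(s) with c = 3 and G(s) = L{g(t)}.
L{t^5} = 5!/s^6 = 120/s^6.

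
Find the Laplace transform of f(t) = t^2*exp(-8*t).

2/(s + 8)^3

L{e^(-8t)} = 1/(s + 8).
Then apply L{t^2·g(t)} = (-1)^2 d^2/ds^2[G(s)] with G(s) = 1/(s + 8):
differentiating 2 times and applying the sign gives 2/(s + 8)^3.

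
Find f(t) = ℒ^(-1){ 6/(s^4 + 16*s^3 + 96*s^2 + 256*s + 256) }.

f(t) = t^3*exp(-4*t)

Rewrite the denominator: s^4 + 16*s^3 + 96*s^2 + 256*s + 256 = (s + 4)^4.
The form in (s + 4) signals a first-shifting-theorem factor e^(-4t).
Since L{t^3} = 3!/s^4 = 6/s^4, the inverse is t^3*exp(-4*t).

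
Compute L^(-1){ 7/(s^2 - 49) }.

Since L{sinh(7t)} = 7/(s^2 - 49), the inverse is sinh(7*t).

sinh(7*t)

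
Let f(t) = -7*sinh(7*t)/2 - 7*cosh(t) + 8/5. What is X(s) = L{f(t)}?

X(s) = -7*s/(s^2 - 1) - 49/(2*(s^2 - 49)) + 8/(5*s)

By linearity of the Laplace transform, transform each term separately.
(-7/2)·[L{sinh(7t)} = 7/(s^2 - 49)]; L{8/5} = (8/5)/s; (-7)·[L{cosh(t)} = s/(s^2 - 1)].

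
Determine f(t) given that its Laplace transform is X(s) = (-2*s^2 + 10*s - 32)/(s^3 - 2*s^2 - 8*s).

f(t) = -exp(4*t) + 4 - 5*exp(-2*t)

Factor the denominator: s^3 - 2*s^2 - 8*s = s*(s - 4)*(s + 2).
Partial fraction decomposition gives [-1/(s - 4)] + [-5/(s + 2)] + [4/s].
Invert each term: -1/(s - 4) ↔ -e^(4t); -5/(s + 2) ↔ -5e^(-2t); 4/(s - 0) ↔ 4e^(0t).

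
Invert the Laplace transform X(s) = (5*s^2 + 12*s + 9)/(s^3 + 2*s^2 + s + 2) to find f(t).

Factor the denominator: s^3 + 2*s^2 + s + 2 = (s + 2)*(s^2 + 1).
Partial fraction decomposition gives [1/(s + 2)] + [4*s/(s^2 + 1)] + [4/(s^2 + 1)].
Invert each term: 1/(s + 2) ↔ e^(-2t); 4·s/(s^2 + 1) ↔ 4cos(t); 4·1/(s^2 + 1) ↔ 4sin(t).

f(t) = 4*sin(t) + 4*cos(t) + exp(-2*t)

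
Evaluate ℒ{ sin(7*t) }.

7/(s^2 + 49)

L{sin(7t)} = 7/(s^2 + 49).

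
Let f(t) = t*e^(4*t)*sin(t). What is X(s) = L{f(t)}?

X(s) = 2*(s - 4)/(s^2 - 8*s + 17)^2

L{sin(t)} = 1/(s^2 + 1).
Multiplying by e^(4t) shifts s → s - 4, so L{e^(4*t)*sin(t)} = 1/((s - 4)^2 + 1).
Then apply L{t·g(t)} = -d/ds[G(s)] with G(s) = 1/((s - 4)^2 + 1):
differentiating 1 time and applying the sign gives 2*(s - 4)/(s^2 - 8*s + 17)^2.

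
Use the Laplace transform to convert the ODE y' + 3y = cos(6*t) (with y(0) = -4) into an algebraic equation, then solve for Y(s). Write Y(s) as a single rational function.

Transform both sides with L{·}.
Using L{y'} = sY - y(0) = sY - (-4), the left side becomes (s + 3)Y - (-4).
The right side is L{cos(6*t)} = s/(s^2 + 36).
So (s + 3)Y = s/(s^2 + 36) + (-4).
Isolate Y and clear denominators.

Y(s) = (-4*s^2 + s - 144)/(s^3 + 3*s^2 + 36*s + 108)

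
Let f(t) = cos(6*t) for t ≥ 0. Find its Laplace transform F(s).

L{cos(6t)} = s/(s^2 + 36).

F(s) = s/(s^2 + 36)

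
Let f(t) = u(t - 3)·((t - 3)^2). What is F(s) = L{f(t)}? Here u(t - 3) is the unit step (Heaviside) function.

By the second shifting theorem, L{u(t - c)·g(t - c)} = e^(-cs)·G(s) with c = 3 and G(s) = L{g(t)}.
L{t^2} = 2!/s^3 = 2/s^3.

F(s) = 2*exp(-3*s)/s^3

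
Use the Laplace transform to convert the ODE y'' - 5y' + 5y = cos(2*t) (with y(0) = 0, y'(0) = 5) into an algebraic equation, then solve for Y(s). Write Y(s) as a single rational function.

Y(s) = (5*s^2 + s + 20)/(s^4 - 5*s^3 + 9*s^2 - 20*s + 20)

Laplace-transform each side.
With L{y''} = s^2 Y - s·y(0) - y'(0) and L{y'} = sY - y(0), with y(0) = 0, y'(0) = 5: the LHS transforms to (s^2 - 5*s + 5)Y - (5).
The right side is L{cos(2*t)} = s/(s^2 + 4).
So (s^2 - 5*s + 5)Y = s/(s^2 + 4) + (5).
Isolate Y and clear denominators.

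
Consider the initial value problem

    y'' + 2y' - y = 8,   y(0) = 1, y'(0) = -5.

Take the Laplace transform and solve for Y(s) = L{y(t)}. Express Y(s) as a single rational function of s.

Apply the Laplace transform to the equation.
With L{y''} = s^2 Y - s·y(0) - y'(0) and L{y'} = sY - y(0), with y(0) = 1, y'(0) = -5: the LHS transforms to (s^2 + 2*s - 1)Y - (s - 3).
The right side is L{8} = 8/s.
So (s^2 + 2*s - 1)Y = 8/s + (s - 3).
Solve for Y(s) and write it as one ratio of polynomials.

Y(s) = (s^2 - 3*s + 8)/(s^3 + 2*s^2 - s)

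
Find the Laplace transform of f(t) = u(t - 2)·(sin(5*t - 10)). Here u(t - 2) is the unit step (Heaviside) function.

By the second shifting theorem, L{u(t - c)·g(t - c)} = e^(-cs)·G(s) with c = 2 and G(s) = L{g(t)}.
L{sin(5t)} = 5/(s^2 + 25).

5*exp(-2*s)/(s^2 + 25)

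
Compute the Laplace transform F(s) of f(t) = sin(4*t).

L{sin(4t)} = 4/(s^2 + 16).

F(s) = 4/(s^2 + 16)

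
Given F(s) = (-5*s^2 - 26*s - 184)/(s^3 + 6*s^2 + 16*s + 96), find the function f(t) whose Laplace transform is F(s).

Factor the denominator: s^3 + 6*s^2 + 16*s + 96 = (s + 6)*(s^2 + 16).
Partial fraction decomposition gives [-4/(s + 6)] + [-s/(s^2 + 16)] + [-20/(s^2 + 16)].
Invert each term: -4/(s + 6) ↔ -4e^(-6t); -1·s/(s^2 + 16) ↔ -cos(4t); -5·4/(s^2 + 16) ↔ -5sin(4t).

f(t) = -5*sin(4*t) - cos(4*t) - 4*exp(-6*t)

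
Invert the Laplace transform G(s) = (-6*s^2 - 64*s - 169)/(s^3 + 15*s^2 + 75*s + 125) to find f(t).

f(t) = t^2*exp(-5*t)/2 - 4*t*exp(-5*t) - 6*exp(-5*t)

Factor the denominator: s^3 + 15*s^2 + 75*s + 125 = (s + 5)^3.
Partial fraction decomposition gives [-6/(s + 5)] + [-4/(s + 5)^2] + [(s + 5)^(-3)].
Invert each term: -6/(s + 5) ↔ -6e^(-5t); -4/(s + 5)^2 ↔ -4t·e^(-5t); 1/(s + 5)^3 ↔ (1/2)t^2·e^(-5t).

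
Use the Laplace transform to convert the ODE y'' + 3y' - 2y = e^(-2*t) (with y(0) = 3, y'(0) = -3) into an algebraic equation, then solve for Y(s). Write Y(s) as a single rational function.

Take the Laplace transform of both sides.
With L{y''} = s^2 Y - s·y(0) - y'(0) and L{y'} = sY - y(0), with y(0) = 3, y'(0) = -3: the LHS transforms to (s^2 + 3*s - 2)Y - (3*s + 6).
The right side is L{e^(-2*t)} = 1/(s + 2).
So (s^2 + 3*s - 2)Y = 1/(s + 2) + (3*s + 6).
Solve for Y(s) and write it as one ratio of polynomials.

Y(s) = (3*s^2 + 12*s + 13)/(s^3 + 5*s^2 + 4*s - 4)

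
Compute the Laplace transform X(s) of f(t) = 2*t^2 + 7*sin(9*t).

The transform is linear, so treat each term independently.
(2)·[L{t^2} = 2!/s^3 = 2/s^3]; (7)·[L{sin(9t)} = 9/(s^2 + 81)].

X(s) = 63/(s^2 + 81) + 4/s^3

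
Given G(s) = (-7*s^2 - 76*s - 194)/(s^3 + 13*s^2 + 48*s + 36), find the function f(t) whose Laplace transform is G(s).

f(t) = -2*t*exp(-6*t) - 5*exp(-t) - 2*exp(-6*t)

Factor the denominator: s^3 + 13*s^2 + 48*s + 36 = (s + 1)*(s + 6)^2.
Partial fraction decomposition gives [-2/(s + 6)] + [-2/(s + 6)^2] + [-5/(s + 1)].
Invert each term: -2/(s + 6) ↔ -2e^(-6t); -2/(s + 6)^2 ↔ -2t·e^(-6t); -5/(s + 1) ↔ -5e^(-t).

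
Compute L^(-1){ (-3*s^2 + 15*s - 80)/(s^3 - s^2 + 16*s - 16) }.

-4*exp(t) + 4*sin(4*t) + cos(4*t)

Factor the denominator: s^3 - s^2 + 16*s - 16 = (s - 1)*(s^2 + 16).
Partial fraction decomposition gives [-4/(s - 1)] + [s/(s^2 + 16)] + [16/(s^2 + 16)].
Invert each term: -4/(s - 1) ↔ -4e^(t); 1·s/(s^2 + 16) ↔ cos(4t); 4·4/(s^2 + 16) ↔ 4sin(4t).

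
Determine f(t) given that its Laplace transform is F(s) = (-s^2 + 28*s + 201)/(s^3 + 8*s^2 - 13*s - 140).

Factor the denominator: s^3 + 8*s^2 - 13*s - 140 = (s - 4)*(s + 5)*(s + 7).
Partial fraction decomposition gives [-2/(s + 5)] + [3/(s - 4)] + [-2/(s + 7)].
Invert each term: -2/(s + 5) ↔ -2e^(-5t); 3/(s - 4) ↔ 3e^(4t); -2/(s + 7) ↔ -2e^(-7t).

f(t) = 3*exp(4*t) - 2*exp(-5*t) - 2*exp(-7*t)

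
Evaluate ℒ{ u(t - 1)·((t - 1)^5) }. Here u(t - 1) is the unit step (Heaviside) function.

By the second shifting theorem, L{u(t - c)·g(t - c)} = e^(-cs)·H(s) with c = 1 and H(s) = L{g(t)}.
L{t^5} = 5!/s^6 = 120/s^6.

120*exp(-s)/s^6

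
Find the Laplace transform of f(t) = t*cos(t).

L{cos(t)} = s/(s^2 + 1).
Then apply L{t·g(t)} = -d/ds[G(s)] with G(s) = s/(s^2 + 1):
differentiating 1 time and applying the sign gives (s - 1)*(s + 1)/(s^2 + 1)^2.

(s - 1)*(s + 1)/(s^2 + 1)^2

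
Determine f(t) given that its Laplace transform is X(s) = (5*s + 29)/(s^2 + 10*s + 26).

f(t) = 4*exp(-5*t)*sin(t) + 5*exp(-5*t)*cos(t)

Complete the square in the denominator: s^2 + 10*s + 26 = (s + 5)^2 + 1^2.
Split the numerator to match: 5*s + 29 = 5·(s + 5) + 4·1.
Invert each term: 5·(s + 5)/((s + 5)^2 + 1) ↔ 5e^(-5t)cos(t); 4·1/((s + 5)^2 + 1) ↔ 4e^(-5t)sin(t).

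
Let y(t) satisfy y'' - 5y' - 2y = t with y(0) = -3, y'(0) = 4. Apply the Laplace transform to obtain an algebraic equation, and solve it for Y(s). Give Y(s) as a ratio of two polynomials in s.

Take the Laplace transform of both sides.
Using L{y''} = s^2 Y - s·y(0) - y'(0) and L{y'} = sY - y(0), with y(0) = -3, y'(0) = 4, the left side becomes (s^2 - 5*s - 2)Y - (-3*s + 19).
The right side is L{t} = s^(-2).
So (s^2 - 5*s - 2)Y = s^(-2) + (-3*s + 19).
Isolate Y and clear denominators.

Y(s) = (-3*s^3 + 19*s^2 + 1)/(s^4 - 5*s^3 - 2*s^2)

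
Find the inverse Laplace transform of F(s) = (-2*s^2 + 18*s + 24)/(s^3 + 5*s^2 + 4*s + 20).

Factor the denominator: s^3 + 5*s^2 + 4*s + 20 = (s + 5)*(s^2 + 4).
Partial fraction decomposition gives [-4/(s + 5)] + [2*s/(s^2 + 4)] + [8/(s^2 + 4)].
Invert each term: -4/(s + 5) ↔ -4e^(-5t); 2·s/(s^2 + 4) ↔ 2cos(2t); 4·2/(s^2 + 4) ↔ 4sin(2t).

4*sin(2*t) + 2*cos(2*t) - 4*exp(-5*t)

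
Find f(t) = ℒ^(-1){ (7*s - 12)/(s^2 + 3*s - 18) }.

Factor the denominator: s^2 + 3*s - 18 = (s - 3)*(s + 6).
Partial fraction decomposition gives [6/(s + 6)] + [1/(s - 3)].
Invert each term: 6/(s + 6) ↔ 6e^(-6t); 1/(s - 3) ↔ e^(3t).

f(t) = exp(3*t) + 6*exp(-6*t)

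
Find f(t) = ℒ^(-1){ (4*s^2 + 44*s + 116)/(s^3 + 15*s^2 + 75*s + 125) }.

f(t) = -2*t^2*exp(-5*t) + 4*t*exp(-5*t) + 4*exp(-5*t)

Factor the denominator: s^3 + 15*s^2 + 75*s + 125 = (s + 5)^3.
Partial fraction decomposition gives [4/(s + 5)] + [4/(s + 5)^2] + [-4/(s + 5)^3].
Invert each term: 4/(s + 5) ↔ 4e^(-5t); 4/(s + 5)^2 ↔ 4t·e^(-5t); -4/(s + 5)^3 ↔ (-2)t^2·e^(-5t).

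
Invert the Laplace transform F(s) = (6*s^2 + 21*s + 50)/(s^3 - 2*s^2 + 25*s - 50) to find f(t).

Factor the denominator: s^3 - 2*s^2 + 25*s - 50 = (s - 2)*(s^2 + 25).
Partial fraction decomposition gives [4/(s - 2)] + [2*s/(s^2 + 25)] + [25/(s^2 + 25)].
Invert each term: 4/(s - 2) ↔ 4e^(2t); 2·s/(s^2 + 25) ↔ 2cos(5t); 5·5/(s^2 + 25) ↔ 5sin(5t).

f(t) = 4*exp(2*t) + 5*sin(5*t) + 2*cos(5*t)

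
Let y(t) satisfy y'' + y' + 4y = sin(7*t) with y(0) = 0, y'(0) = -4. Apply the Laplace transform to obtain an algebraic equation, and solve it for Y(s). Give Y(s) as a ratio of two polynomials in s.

Y(s) = (-4*s^2 - 189)/(s^4 + s^3 + 53*s^2 + 49*s + 196)

Transform both sides with L{·}.
The derivative rules (L{y''} = s^2 Y - s·y(0) - y'(0) and L{y'} = sY - y(0), with y(0) = 0, y'(0) = -4) turn the left side into (s^2 + s + 4)Y - (-4).
The right side is L{sin(7*t)} = 7/(s^2 + 49).
So (s^2 + s + 4)Y = 7/(s^2 + 49) + (-4).
Divide through and combine into a single rational function.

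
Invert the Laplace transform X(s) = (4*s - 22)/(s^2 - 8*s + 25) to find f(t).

f(t) = -2*exp(4*t)*sin(3*t) + 4*exp(4*t)*cos(3*t)

Complete the square in the denominator: s^2 - 8*s + 25 = (s - 4)^2 + 3^2.
Split the numerator to match: 4*s - 22 = 4·(s - 4) - 2·3.
Invert each term: 4·(s - 4)/((s - 4)^2 + 9) ↔ 4e^(4t)cos(3t); -2·3/((s - 4)^2 + 9) ↔ -2e^(4t)sin(3t).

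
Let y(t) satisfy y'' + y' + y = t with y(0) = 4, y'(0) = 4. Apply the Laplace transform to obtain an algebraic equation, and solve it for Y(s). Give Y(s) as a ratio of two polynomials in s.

Y(s) = (4*s^3 + 8*s^2 + 1)/(s^4 + s^3 + s^2)

Take the Laplace transform of both sides.
Using L{y''} = s^2 Y - s·y(0) - y'(0) and L{y'} = sY - y(0), with y(0) = 4, y'(0) = 4, the left side becomes (s^2 + s + 1)Y - (4*s + 8).
The right side is L{t} = s^(-2).
So (s^2 + s + 1)Y = s^(-2) + (4*s + 8).
Isolate Y and clear denominators.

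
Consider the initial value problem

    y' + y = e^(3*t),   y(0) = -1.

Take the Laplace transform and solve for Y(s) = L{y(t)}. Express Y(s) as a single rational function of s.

Y(s) = (-s + 4)/(s^2 - 2*s - 3)

Apply the Laplace transform to the equation.
With L{y'} = sY - y(0) = sY - (-1): the LHS transforms to (s + 1)Y - (-1).
The right side is L{e^(3*t)} = 1/(s - 3).
So (s + 1)Y = 1/(s - 3) + (-1).
Divide through and combine into a single rational function.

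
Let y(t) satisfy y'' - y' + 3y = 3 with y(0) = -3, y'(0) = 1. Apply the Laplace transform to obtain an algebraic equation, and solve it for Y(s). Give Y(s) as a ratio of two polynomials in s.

Y(s) = (-3*s^2 + 4*s + 3)/(s^3 - s^2 + 3*s)

Take the Laplace transform of both sides.
Using L{y''} = s^2 Y - s·y(0) - y'(0) and L{y'} = sY - y(0), with y(0) = -3, y'(0) = 1, the left side becomes (s^2 - s + 3)Y - (-3*s + 4).
The right side is L{3} = 3/s.
So (s^2 - s + 3)Y = 3/s + (-3*s + 4).
Isolate Y and clear denominators.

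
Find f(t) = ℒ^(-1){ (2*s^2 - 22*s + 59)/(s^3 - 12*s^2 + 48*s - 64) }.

Factor the denominator: s^3 - 12*s^2 + 48*s - 64 = (s - 4)^3.
Partial fraction decomposition gives [2/(s - 4)] + [-6/(s - 4)^2] + [3/(s - 4)^3].
Invert each term: 2/(s - 4) ↔ 2e^(4t); -6/(s - 4)^2 ↔ -6t·e^(4t); 3/(s - 4)^3 ↔ (3/2)t^2·e^(4t).

f(t) = 3*t^2*exp(4*t)/2 - 6*t*exp(4*t) + 2*exp(4*t)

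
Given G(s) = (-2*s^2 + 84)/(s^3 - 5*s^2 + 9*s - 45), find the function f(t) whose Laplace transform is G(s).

Factor the denominator: s^3 - 5*s^2 + 9*s - 45 = (s - 5)*(s^2 + 9).
Partial fraction decomposition gives [1/(s - 5)] + [-3*s/(s^2 + 9)] + [-15/(s^2 + 9)].
Invert each term: 1/(s - 5) ↔ e^(5t); -3·s/(s^2 + 9) ↔ -3cos(3t); -5·3/(s^2 + 9) ↔ -5sin(3t).

f(t) = exp(5*t) - 5*sin(3*t) - 3*cos(3*t)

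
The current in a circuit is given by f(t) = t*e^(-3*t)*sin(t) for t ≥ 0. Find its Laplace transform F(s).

F(s) = 2*(s + 3)/(s^2 + 6*s + 10)^2

L{sin(t)} = 1/(s^2 + 1).
Multiplying by e^(-3t) shifts s → s + 3, so L{e^(-3*t)*sin(t)} = 1/((s + 3)^2 + 1).
Then apply L{t·g(t)} = -d/ds[G(s)] with G(s) = 1/((s + 3)^2 + 1):
differentiating 1 time and applying the sign gives 2*(s + 3)/(s^2 + 6*s + 10)^2.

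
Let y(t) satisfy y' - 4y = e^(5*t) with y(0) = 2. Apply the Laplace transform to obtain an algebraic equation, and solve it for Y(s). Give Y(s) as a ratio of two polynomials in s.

Y(s) = (2*s - 9)/(s^2 - 9*s + 20)

Apply the Laplace transform to the equation.
The derivative rules (L{y'} = sY - y(0) = sY - 2) turn the left side into (s - 4)Y - (2).
The right side is L{e^(5*t)} = 1/(s - 5).
So (s - 4)Y = 1/(s - 5) + (2).
Solve for Y(s) and write it as one ratio of polynomials.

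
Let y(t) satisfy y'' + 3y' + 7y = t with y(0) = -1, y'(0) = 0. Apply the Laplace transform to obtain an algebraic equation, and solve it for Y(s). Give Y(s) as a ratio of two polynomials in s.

Y(s) = (-s^3 - 3*s^2 + 1)/(s^4 + 3*s^3 + 7*s^2)

Take the Laplace transform of both sides.
Using L{y''} = s^2 Y - s·y(0) - y'(0) and L{y'} = sY - y(0), with y(0) = -1, y'(0) = 0, the left side becomes (s^2 + 3*s + 7)Y - (-s - 3).
The right side is L{t} = s^(-2).
So (s^2 + 3*s + 7)Y = s^(-2) + (-s - 3).
Solve for Y(s) and write it as one ratio of polynomials.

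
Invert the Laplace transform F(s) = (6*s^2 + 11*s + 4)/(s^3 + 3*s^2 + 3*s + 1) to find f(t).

f(t) = -t^2*exp(-t)/2 - t*exp(-t) + 6*exp(-t)

Factor the denominator: s^3 + 3*s^2 + 3*s + 1 = (s + 1)^3.
Partial fraction decomposition gives [6/(s + 1)] + [-1/(s + 1)^2] + [-1/(s + 1)^3].
Invert each term: 6/(s + 1) ↔ 6e^(-t); -1/(s + 1)^2 ↔ -t·e^(-t); -1/(s + 1)^3 ↔ (-1/2)t^2·e^(-t).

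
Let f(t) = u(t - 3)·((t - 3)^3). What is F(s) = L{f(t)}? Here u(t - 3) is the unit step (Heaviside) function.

By the second shifting theorem, L{u(t - c)·g(t - c)} = e^(-cs)·G(s) with c = 3 and G(s) = L{g(t)}.
L{t^3} = 3!/s^4 = 6/s^4.

F(s) = 6*exp(-3*s)/s^4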